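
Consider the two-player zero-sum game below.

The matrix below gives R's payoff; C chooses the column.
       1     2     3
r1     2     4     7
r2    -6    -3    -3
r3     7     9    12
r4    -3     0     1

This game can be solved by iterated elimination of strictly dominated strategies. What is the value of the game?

7

Column 3 is strictly dominated by 1 for C (2<7, -6<-3, 7<12, -3<1); eliminate 3.
Column 2 is strictly dominated by 1 for C (2<4, -6<-3, 7<9, -3<0); eliminate 2.
Row r1 is strictly dominated by row r3 (7>2); eliminate r1.
Row r4 is strictly dominated by row r3 (7>-3); eliminate r4.
Row r2 is strictly dominated by row r3 (7>-6); eliminate r2.
Only (r3, 1) remains, with payoff 7.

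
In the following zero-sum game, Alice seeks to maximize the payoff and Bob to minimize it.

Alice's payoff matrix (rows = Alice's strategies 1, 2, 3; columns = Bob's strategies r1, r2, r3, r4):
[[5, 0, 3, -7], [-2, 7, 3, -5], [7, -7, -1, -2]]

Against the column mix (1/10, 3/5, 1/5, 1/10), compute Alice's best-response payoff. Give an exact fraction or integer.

41/10

1: (5)·(1/10) + (0)·(3/5) + (3)·(1/5) + (-7)·(1/10) = 2/5.
2: (-2)·(1/10) + (7)·(3/5) + (3)·(1/5) + (-5)·(1/10) = 41/10.
3: (7)·(1/10) + (-7)·(3/5) + (-1)·(1/5) + (-2)·(1/10) = -39/10.
The best pure response is 2 with expected payoff 41/10.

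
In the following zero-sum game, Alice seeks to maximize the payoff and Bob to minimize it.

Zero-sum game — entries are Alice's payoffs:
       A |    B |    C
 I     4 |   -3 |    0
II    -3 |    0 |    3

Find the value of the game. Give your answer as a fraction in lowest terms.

Column C is strictly dominated by B for Bob (it gives Alice more in every row).
The remaining 2×2 game on (I, II) × (A, B) has no saddle point. Let Alice play I with probability p; indifference gives 4p − 3(1−p) = −3p, so p = 3/10.
Similarly Bob's optimal q on A is 3/10, and the value is 4·(3/10) + (-3)·(7/10) = -9/10.

-9/10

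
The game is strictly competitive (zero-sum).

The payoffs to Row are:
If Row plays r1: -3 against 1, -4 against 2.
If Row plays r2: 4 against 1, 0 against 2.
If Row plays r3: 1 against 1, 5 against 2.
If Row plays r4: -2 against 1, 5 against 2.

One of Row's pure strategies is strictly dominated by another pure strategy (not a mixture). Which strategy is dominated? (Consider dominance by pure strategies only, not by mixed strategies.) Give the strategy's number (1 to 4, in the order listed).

Compare r1 with r2: 4 > -3, 0 > -4.
So r2 strictly dominates r1 for Row; r1 is strictly dominated.

1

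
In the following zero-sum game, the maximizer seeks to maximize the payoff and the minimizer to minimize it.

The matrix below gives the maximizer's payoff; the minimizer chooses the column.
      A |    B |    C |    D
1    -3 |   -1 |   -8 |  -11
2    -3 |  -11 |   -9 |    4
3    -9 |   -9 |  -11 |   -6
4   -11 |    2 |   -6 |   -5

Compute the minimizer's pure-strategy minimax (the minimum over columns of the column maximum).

-6

The worst case (largest entry) in each column is A: -3, B: 2, C: -6, D: 4.
The best (smallest) of these is -6.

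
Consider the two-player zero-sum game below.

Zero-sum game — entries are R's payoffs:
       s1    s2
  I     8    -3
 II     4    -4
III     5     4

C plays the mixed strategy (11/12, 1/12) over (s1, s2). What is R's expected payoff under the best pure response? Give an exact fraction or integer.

I: (8)·(11/12) + (-3)·(1/12) = 85/12.
II: (4)·(11/12) + (-4)·(1/12) = 10/3.
III: (5)·(11/12) + (4)·(1/12) = 59/12.
The best pure response is I with expected payoff 85/12.

85/12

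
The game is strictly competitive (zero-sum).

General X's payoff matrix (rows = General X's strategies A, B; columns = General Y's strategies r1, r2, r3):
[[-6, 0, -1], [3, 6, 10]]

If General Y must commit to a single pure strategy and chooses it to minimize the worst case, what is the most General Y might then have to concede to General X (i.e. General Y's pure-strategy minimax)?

The worst case (largest entry) in each column is r1: 3, r2: 6, r3: 10.
The best (smallest) of these is 3.

3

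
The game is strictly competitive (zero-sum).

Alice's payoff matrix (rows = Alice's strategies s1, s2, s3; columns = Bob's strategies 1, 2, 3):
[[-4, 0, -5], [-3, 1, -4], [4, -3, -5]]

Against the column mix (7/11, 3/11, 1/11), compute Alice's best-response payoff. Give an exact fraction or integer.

s1: (-4)·(7/11) + (0)·(3/11) + (-5)·(1/11) = -3.
s2: (-3)·(7/11) + (1)·(3/11) + (-4)·(1/11) = -2.
s3: (4)·(7/11) + (-3)·(3/11) + (-5)·(1/11) = 14/11.
The best pure response is s3 with expected payoff 14/11.

14/11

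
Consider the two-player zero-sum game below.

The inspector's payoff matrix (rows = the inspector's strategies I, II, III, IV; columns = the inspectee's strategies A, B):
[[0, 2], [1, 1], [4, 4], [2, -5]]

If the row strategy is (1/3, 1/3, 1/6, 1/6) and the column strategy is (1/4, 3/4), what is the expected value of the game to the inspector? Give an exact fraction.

23/24

Against (1/4, 3/4), each row's expected payoff is I: 3/2; II: 1; III: 4; IV: -13/4.
Taking the (1/3, 1/3, 1/6, 1/6)-weighted average: (1/3)·(3/2) + (1/3)·(1) + (1/6)·(4) + (1/6)·(-13/4) = 23/24.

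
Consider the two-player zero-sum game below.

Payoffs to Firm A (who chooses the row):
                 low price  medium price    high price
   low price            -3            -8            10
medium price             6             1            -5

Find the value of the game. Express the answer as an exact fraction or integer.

-5/4

Column low price is strictly dominated by medium price for Firm B (it gives Firm A more in every row).
The remaining 2×2 game on (low price, medium price) × (medium price, high price) has no saddle point. Let Firm A play low price with probability p; indifference gives −8p + (1−p) = 10p − 5(1−p), so p = 1/4.
Similarly Firm B's optimal q on medium price is 5/8, and the value is -8·(5/8) + (10)·(3/8) = -5/4.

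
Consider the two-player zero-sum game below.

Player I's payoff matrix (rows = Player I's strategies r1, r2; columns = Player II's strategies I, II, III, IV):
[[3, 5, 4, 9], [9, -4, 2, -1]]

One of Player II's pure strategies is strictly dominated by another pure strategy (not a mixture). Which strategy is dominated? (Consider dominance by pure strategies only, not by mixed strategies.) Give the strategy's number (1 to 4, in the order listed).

4

Player II prefers columns that give Player I less. Compare IV with II: 5 < 9, -4 < -1.
So II strictly dominates IV for Player II; IV is strictly dominated.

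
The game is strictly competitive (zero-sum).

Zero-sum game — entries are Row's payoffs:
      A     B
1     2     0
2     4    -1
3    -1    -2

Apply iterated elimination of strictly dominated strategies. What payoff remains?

Row 3 is strictly dominated by row 1 (2>-1, 0>-2); eliminate 3.
Column A is strictly dominated by B for Column (0<2, -1<4); eliminate A.
Row 2 is strictly dominated by row 1 (0>-1); eliminate 2.
Only (1, B) remains, with payoff 0.

0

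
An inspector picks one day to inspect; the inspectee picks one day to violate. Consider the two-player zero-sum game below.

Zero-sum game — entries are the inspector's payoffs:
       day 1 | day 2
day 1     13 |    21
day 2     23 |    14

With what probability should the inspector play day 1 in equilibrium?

9/17

Row minima are 13 and 14, so the inspector's maximin is 14; column maxima are 23 and 21, so the inspectee's minimax is 21. These differ, so the equilibrium is in mixed strategies.
Let the inspector play day 1 with probability p. The inspectee is indifferent when 13p + 23(1−p) = 21p + 14(1−p), giving p = 9/17.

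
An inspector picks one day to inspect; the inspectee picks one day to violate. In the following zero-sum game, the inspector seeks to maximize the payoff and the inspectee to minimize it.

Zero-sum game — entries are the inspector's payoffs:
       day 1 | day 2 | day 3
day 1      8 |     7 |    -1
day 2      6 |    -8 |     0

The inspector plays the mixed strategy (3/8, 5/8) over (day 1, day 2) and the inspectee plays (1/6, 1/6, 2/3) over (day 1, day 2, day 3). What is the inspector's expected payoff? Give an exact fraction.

Against (1/6, 1/6, 2/3), each row's expected payoff is day 1: 11/6; day 2: -1/3.
Taking the (3/8, 5/8)-weighted average: (3/8)·(11/6) + (5/8)·(-1/3) = 23/48.

23/48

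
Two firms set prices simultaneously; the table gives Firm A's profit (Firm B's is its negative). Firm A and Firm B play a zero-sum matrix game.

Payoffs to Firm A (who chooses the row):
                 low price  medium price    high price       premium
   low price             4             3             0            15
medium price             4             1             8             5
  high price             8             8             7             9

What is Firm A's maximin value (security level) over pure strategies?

7

The worst-case payoff for each row is low price: 0, medium price: 1, high price: 7.
The best of these is 7.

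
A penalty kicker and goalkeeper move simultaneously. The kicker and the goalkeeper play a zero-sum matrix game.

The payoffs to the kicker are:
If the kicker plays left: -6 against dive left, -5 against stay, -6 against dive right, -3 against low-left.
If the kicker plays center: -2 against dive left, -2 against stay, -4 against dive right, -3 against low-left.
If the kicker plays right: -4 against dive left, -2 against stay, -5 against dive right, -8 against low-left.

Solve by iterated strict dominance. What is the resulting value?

-4

Column stay is strictly dominated by dive right for the goalkeeper (-6<-5, -4<-2, -5<-2); eliminate stay.
Row right is strictly dominated by row center (-2>-4, -4>-5, -3>-8); eliminate right.
Column low-left is strictly dominated by dive right for the goalkeeper (-6<-3, -4<-3); eliminate low-left.
Row left is strictly dominated by row center (-2>-6, -4>-6); eliminate left.
Column dive left is strictly dominated by dive right for the goalkeeper (-4<-2); eliminate dive left.
Only (center, dive right) remains, with payoff -4.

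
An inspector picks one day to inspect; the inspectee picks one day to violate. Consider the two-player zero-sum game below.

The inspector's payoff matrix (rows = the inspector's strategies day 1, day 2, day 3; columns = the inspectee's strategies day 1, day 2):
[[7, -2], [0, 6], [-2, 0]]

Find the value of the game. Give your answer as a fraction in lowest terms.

14/5

Row day 3 is strictly dominated by row day 2, so the inspector never plays it.
The remaining 2×2 game on (day 1, day 2) × (day 1, day 2) has no saddle point. Let the inspector play day 1 with probability p; indifference gives 7p = −2p + 6(1−p), so p = 2/5.
Similarly the inspectee's optimal q on day 1 is 8/15, and the value is 7·(8/15) + (-2)·(7/15) = 14/5.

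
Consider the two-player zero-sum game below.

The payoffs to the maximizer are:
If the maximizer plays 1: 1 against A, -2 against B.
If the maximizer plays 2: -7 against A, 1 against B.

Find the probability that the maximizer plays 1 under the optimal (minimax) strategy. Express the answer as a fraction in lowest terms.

8/11

Row minima are -2 and -7, so the maximizer's maximin is -2; column maxima are 1 and 1, so the minimizer's minimax is 1. These differ, so the equilibrium is in mixed strategies.
Let the maximizer play 1 with probability p. The minimizer is indifferent when p − 7(1−p) = −2p + (1−p), giving p = 8/11.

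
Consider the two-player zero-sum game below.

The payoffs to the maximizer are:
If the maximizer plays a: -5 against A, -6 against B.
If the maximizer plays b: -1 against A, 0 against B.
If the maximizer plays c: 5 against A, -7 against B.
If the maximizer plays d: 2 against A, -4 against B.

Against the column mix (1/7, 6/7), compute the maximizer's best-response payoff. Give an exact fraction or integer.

-1/7

a: (-5)·(1/7) + (-6)·(6/7) = -41/7.
b: (-1)·(1/7) + (0)·(6/7) = -1/7.
c: (5)·(1/7) + (-7)·(6/7) = -37/7.
d: (2)·(1/7) + (-4)·(6/7) = -22/7.
The best pure response is b with expected payoff -1/7.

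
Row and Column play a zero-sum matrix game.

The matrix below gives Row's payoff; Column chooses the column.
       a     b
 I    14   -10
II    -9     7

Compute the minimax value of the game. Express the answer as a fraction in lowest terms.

Row minima are -10 and -9, so Row's maximin is -9; column maxima are 14 and 7, so Column's minimax is 7. These differ, so the equilibrium is in mixed strategies.
Let Row play I with probability p. Column is indifferent when 14p − 9(1−p) = −10p + 7(1−p), giving p = 2/5.
Let Column play a with probability q. Row is indifferent when 14q − 10(1−q) = −9q + 7(1−q), giving q = 17/40.
The value is 14·(17/40) + (-10)·(23/40) = 1/5.

1/5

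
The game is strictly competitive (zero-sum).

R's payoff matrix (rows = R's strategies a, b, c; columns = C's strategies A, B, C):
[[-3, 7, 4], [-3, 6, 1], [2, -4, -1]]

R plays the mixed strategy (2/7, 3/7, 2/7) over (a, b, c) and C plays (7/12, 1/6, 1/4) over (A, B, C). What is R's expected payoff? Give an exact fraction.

Against (7/12, 1/6, 1/4), each row's expected payoff is a: 5/12; b: -1/2; c: 1/4.
Taking the (2/7, 3/7, 2/7)-weighted average: (2/7)·(5/12) + (3/7)·(-1/2) + (2/7)·(1/4) = -1/42.

-1/42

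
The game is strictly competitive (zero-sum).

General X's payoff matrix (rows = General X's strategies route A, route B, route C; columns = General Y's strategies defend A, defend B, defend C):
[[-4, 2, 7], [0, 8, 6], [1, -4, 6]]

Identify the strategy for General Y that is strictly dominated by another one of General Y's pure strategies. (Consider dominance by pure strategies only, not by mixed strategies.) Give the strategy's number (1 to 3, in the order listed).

3

General Y prefers columns that give General X less. Compare defend C with defend A: -4 < 7, 0 < 6, 1 < 6.
So defend A strictly dominates defend C for General Y; defend C is strictly dominated.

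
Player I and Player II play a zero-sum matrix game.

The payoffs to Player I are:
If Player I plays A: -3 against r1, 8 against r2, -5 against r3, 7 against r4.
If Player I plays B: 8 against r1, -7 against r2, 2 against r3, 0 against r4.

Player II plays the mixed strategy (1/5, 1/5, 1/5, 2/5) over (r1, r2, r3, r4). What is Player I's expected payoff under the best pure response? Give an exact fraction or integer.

A: (-3)·(1/5) + (8)·(1/5) + (-5)·(1/5) + (7)·(2/5) = 14/5.
B: (8)·(1/5) + (-7)·(1/5) + (2)·(1/5) + (0)·(2/5) = 3/5.
The best pure response is A with expected payoff 14/5.

14/5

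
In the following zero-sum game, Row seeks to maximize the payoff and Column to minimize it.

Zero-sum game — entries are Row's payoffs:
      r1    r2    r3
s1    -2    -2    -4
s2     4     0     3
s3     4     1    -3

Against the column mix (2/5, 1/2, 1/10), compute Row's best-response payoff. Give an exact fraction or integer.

s1: (-2)·(2/5) + (-2)·(1/2) + (-4)·(1/10) = -11/5.
s2: (4)·(2/5) + (0)·(1/2) + (3)·(1/10) = 19/10.
s3: (4)·(2/5) + (1)·(1/2) + (-3)·(1/10) = 9/5.
The best pure response is s2 with expected payoff 19/10.

19/10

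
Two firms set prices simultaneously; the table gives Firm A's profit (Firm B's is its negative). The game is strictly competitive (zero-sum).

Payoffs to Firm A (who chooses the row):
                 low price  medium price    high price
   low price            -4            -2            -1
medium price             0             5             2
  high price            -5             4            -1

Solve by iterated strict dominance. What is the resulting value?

0

Column high price is strictly dominated by low price for Firm B (-4<-1, 0<2, -5<-1); eliminate high price.
Column medium price is strictly dominated by low price for Firm B (-4<-2, 0<5, -5<4); eliminate medium price.
Row low price is strictly dominated by row medium price (0>-4); eliminate low price.
Row high price is strictly dominated by row medium price (0>-5); eliminate high price.
Only (medium price, low price) remains, with payoff 0.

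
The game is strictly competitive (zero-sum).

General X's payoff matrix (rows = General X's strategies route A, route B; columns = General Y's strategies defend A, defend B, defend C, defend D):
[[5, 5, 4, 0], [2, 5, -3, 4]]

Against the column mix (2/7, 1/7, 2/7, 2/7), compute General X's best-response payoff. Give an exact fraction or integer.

23/7

route A: (5)·(2/7) + (5)·(1/7) + (4)·(2/7) + (0)·(2/7) = 23/7.
route B: (2)·(2/7) + (5)·(1/7) + (-3)·(2/7) + (4)·(2/7) = 11/7.
The best pure response is route A with expected payoff 23/7.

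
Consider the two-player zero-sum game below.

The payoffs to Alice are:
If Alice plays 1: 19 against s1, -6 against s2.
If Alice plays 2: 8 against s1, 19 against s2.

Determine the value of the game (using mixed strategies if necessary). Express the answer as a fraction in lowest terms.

409/36

Row minima are -6 and 8, so Alice's maximin is 8; column maxima are 19 and 19, so Bob's minimax is 19. These differ, so the equilibrium is in mixed strategies.
Let Alice play 1 with probability p. Bob is indifferent when 19p + 8(1−p) = −6p + 19(1−p), giving p = 11/36.
Let Bob play s1 with probability q. Alice is indifferent when 19q − 6(1−q) = 8q + 19(1−q), giving q = 25/36.
The value is 19·(25/36) + (-6)·(11/36) = 409/36.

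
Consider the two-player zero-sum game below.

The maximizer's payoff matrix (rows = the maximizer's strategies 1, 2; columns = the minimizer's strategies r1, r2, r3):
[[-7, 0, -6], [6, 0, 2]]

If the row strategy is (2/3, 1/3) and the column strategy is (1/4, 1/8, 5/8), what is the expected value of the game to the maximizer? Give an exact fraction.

-11/4

Against (1/4, 1/8, 5/8), each row's expected payoff is 1: -11/2; 2: 11/4.
Taking the (2/3, 1/3)-weighted average: (2/3)·(-11/2) + (1/3)·(11/4) = -11/4.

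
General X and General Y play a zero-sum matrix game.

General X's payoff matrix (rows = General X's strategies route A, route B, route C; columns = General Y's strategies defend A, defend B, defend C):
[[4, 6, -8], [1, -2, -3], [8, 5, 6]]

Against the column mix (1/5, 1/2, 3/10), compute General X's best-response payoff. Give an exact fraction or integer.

route A: (4)·(1/5) + (6)·(1/2) + (-8)·(3/10) = 7/5.
route B: (1)·(1/5) + (-2)·(1/2) + (-3)·(3/10) = -17/10.
route C: (8)·(1/5) + (5)·(1/2) + (6)·(3/10) = 59/10.
The best pure response is route C with expected payoff 59/10.

59/10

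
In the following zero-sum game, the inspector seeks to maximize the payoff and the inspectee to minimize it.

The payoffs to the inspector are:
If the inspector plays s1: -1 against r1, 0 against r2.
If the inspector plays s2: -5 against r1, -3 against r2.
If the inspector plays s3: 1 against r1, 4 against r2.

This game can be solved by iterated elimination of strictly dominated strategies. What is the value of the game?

Row s2 is strictly dominated by row s1 (-1>-5, 0>-3); eliminate s2.
Row s1 is strictly dominated by row s3 (1>-1, 4>0); eliminate s1.
Column r2 is strictly dominated by r1 for the inspectee (1<4); eliminate r2.
Only (s3, r1) remains, with payoff 1.

1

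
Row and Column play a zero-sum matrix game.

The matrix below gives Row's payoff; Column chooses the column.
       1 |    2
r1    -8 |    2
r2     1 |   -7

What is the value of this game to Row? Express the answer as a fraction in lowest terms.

-3

Row minima are -8 and -7, so Row's maximin is -7; column maxima are 1 and 2, so Column's minimax is 1. These differ, so the equilibrium is in mixed strategies.
Let Row play r1 with probability p. Column is indifferent when −8p + (1−p) = 2p − 7(1−p), giving p = 4/9.
Let Column play 1 with probability q. Row is indifferent when −8q + 2(1−q) = q − 7(1−q), giving q = 1/2.
The value is -8·(1/2) + (2)·(1/2) = -3.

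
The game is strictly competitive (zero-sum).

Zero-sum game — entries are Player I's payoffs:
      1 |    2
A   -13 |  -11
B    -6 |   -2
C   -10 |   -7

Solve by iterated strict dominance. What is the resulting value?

-6

Column 2 is strictly dominated by 1 for Player II (-13<-11, -6<-2, -10<-7); eliminate 2.
Row C is strictly dominated by row B (-6>-10); eliminate C.
Row A is strictly dominated by row B (-6>-13); eliminate A.
Only (B, 1) remains, with payoff -6.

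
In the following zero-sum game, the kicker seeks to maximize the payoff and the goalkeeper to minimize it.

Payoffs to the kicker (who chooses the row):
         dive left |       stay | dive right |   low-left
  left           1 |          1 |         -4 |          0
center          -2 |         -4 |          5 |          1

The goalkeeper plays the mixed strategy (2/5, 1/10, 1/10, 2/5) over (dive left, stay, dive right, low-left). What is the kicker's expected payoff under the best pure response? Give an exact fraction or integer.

left: (1)·(2/5) + (1)·(1/10) + (-4)·(1/10) + (0)·(2/5) = 1/10.
center: (-2)·(2/5) + (-4)·(1/10) + (5)·(1/10) + (1)·(2/5) = -3/10.
The best pure response is left with expected payoff 1/10.

1/10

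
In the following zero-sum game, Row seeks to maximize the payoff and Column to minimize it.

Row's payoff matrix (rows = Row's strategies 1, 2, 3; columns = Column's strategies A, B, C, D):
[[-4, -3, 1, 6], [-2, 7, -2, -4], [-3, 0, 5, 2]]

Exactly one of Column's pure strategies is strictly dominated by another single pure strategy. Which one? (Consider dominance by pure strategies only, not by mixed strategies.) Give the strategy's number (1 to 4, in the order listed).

Column prefers columns that give Row less. Compare B with A: -4 < -3, -2 < 7, -3 < 0.
So A strictly dominates B for Column; B is strictly dominated.

2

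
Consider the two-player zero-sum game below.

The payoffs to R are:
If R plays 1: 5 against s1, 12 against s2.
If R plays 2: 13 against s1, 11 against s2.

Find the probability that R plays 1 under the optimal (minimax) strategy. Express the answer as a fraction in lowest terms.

2/9

Row minima are 5 and 11, so R's maximin is 11; column maxima are 13 and 12, so C's minimax is 12. These differ, so the equilibrium is in mixed strategies.
Let R play 1 with probability p. C is indifferent when 5p + 13(1−p) = 12p + 11(1−p), giving p = 2/9.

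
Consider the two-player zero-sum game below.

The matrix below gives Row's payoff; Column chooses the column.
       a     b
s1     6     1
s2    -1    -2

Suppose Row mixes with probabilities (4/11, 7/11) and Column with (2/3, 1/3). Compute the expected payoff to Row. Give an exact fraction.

8/11

Against (2/3, 1/3), each row's expected payoff is s1: 13/3; s2: -4/3.
Taking the (4/11, 7/11)-weighted average: (4/11)·(13/3) + (7/11)·(-4/3) = 8/11.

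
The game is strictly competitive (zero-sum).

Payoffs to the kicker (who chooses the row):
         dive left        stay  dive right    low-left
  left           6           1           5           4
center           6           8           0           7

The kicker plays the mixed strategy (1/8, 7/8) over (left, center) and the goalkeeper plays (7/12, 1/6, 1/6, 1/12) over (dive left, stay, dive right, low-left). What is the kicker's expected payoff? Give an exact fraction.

Against (7/12, 1/6, 1/6, 1/12), each row's expected payoff is left: 29/6; center: 65/12.
Taking the (1/8, 7/8)-weighted average: (1/8)·(29/6) + (7/8)·(65/12) = 171/32.

171/32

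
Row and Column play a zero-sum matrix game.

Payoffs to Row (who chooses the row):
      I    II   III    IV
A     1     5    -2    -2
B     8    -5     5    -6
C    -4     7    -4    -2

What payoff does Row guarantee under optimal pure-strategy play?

Row minima: -2, -6, -4 → Row's maximin is -2.
Column maxima: 8, 7, 5, -2 → Column's minimax is -2.
They coincide at (A, IV), so the value is -2.

-2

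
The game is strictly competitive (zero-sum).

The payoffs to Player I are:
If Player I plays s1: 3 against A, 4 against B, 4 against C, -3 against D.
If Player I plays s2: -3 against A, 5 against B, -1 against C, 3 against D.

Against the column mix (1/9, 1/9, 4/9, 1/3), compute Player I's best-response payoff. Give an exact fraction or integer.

14/9

s1: (3)·(1/9) + (4)·(1/9) + (4)·(4/9) + (-3)·(1/3) = 14/9.
s2: (-3)·(1/9) + (5)·(1/9) + (-1)·(4/9) + (3)·(1/3) = 7/9.
The best pure response is s1 with expected payoff 14/9.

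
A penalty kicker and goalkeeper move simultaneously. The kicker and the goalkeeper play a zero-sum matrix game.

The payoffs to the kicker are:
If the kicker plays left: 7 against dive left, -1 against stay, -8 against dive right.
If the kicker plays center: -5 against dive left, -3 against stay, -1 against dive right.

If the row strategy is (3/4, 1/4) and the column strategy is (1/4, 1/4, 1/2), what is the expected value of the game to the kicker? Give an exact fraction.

-5/2

Against (1/4, 1/4, 1/2), each row's expected payoff is left: -5/2; center: -5/2.
Taking the (3/4, 1/4)-weighted average: (3/4)·(-5/2) + (1/4)·(-5/2) = -5/2.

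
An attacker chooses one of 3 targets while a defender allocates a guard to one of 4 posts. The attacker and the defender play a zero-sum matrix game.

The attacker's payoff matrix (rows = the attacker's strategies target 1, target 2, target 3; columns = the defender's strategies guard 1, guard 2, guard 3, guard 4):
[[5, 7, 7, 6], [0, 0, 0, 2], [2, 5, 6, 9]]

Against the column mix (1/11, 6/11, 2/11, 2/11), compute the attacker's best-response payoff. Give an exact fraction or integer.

73/11

target 1: (5)·(1/11) + (7)·(6/11) + (7)·(2/11) + (6)·(2/11) = 73/11.
target 2: (0)·(1/11) + (0)·(6/11) + (0)·(2/11) + (2)·(2/11) = 4/11.
target 3: (2)·(1/11) + (5)·(6/11) + (6)·(2/11) + (9)·(2/11) = 62/11.
The best pure response is target 1 with expected payoff 73/11.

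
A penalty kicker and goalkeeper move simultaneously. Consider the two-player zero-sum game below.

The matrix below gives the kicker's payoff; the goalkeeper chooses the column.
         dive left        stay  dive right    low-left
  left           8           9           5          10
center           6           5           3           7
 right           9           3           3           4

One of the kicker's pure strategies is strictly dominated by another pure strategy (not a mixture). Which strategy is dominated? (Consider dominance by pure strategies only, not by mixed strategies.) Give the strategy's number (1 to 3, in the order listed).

2

Compare center with left: 8 > 6, 9 > 5, 5 > 3, 10 > 7.
So left strictly dominates center for the kicker; center is strictly dominated.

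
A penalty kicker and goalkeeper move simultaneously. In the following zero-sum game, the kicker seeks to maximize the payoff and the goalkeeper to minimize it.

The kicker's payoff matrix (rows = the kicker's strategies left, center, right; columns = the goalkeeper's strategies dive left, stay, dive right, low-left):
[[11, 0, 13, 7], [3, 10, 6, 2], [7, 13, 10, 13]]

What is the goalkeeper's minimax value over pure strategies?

The worst case (largest entry) in each column is dive left: 11, stay: 13, dive right: 13, low-left: 13.
The best (smallest) of these is 11.

11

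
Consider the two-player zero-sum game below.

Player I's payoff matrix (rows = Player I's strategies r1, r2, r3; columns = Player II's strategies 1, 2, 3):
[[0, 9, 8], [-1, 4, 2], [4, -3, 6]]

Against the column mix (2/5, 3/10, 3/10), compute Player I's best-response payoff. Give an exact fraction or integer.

51/10

r1: (0)·(2/5) + (9)·(3/10) + (8)·(3/10) = 51/10.
r2: (-1)·(2/5) + (4)·(3/10) + (2)·(3/10) = 7/5.
r3: (4)·(2/5) + (-3)·(3/10) + (6)·(3/10) = 5/2.
The best pure response is r1 with expected payoff 51/10.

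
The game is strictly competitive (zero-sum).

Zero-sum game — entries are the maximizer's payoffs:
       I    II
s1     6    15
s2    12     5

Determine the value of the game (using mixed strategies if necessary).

75/8

Row minima are 6 and 5, so the maximizer's maximin is 6; column maxima are 12 and 15, so the minimizer's minimax is 12. These differ, so the equilibrium is in mixed strategies.
Let the maximizer play s1 with probability p. The minimizer is indifferent when 6p + 12(1−p) = 15p + 5(1−p), giving p = 7/16.
Let the minimizer play I with probability q. The maximizer is indifferent when 6q + 15(1−q) = 12q + 5(1−q), giving q = 5/8.
The value is 6·(5/8) + (15)·(3/8) = 75/8.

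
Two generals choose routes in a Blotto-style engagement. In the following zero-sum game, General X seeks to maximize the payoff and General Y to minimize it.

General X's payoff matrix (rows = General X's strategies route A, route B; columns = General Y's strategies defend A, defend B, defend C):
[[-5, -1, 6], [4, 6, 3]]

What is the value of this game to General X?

13/4

Column defend B is strictly dominated by defend A for General Y (it gives General X more in every row).
The remaining 2×2 game on (route A, route B) × (defend A, defend C) has no saddle point. Let General X play route A with probability p; indifference gives −5p + 4(1−p) = 6p + 3(1−p), so p = 1/12.
Similarly General Y's optimal q on defend A is 1/4, and the value is -5·(1/4) + (6)·(3/4) = 13/4.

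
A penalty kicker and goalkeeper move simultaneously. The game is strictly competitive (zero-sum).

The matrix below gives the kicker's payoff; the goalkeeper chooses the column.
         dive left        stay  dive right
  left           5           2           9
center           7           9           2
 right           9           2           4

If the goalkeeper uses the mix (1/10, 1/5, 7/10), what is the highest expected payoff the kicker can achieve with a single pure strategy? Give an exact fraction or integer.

left: (5)·(1/10) + (2)·(1/5) + (9)·(7/10) = 36/5.
center: (7)·(1/10) + (9)·(1/5) + (2)·(7/10) = 39/10.
right: (9)·(1/10) + (2)·(1/5) + (4)·(7/10) = 41/10.
The best pure response is left with expected payoff 36/5.

36/5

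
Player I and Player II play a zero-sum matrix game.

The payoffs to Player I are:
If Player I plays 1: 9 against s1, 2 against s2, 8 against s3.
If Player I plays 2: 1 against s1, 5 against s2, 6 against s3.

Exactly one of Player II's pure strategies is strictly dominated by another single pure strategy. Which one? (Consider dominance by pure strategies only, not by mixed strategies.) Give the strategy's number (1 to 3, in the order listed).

3

Player II prefers columns that give Player I less. Compare s3 with s2: 2 < 8, 5 < 6.
So s2 strictly dominates s3 for Player II; s3 is strictly dominated.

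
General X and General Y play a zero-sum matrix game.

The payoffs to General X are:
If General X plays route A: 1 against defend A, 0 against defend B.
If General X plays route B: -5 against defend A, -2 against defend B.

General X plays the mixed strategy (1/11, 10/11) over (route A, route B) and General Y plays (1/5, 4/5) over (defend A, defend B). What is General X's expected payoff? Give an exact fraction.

-129/55

Against (1/5, 4/5), each row's expected payoff is route A: 1/5; route B: -13/5.
Taking the (1/11, 10/11)-weighted average: (1/11)·(1/5) + (10/11)·(-13/5) = -129/55.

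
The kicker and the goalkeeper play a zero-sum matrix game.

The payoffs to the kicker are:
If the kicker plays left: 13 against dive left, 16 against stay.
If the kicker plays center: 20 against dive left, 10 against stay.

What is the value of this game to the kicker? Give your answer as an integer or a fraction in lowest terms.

190/13

Row minima are 13 and 10, so the kicker's maximin is 13; column maxima are 20 and 16, so the goalkeeper's minimax is 16. These differ, so the equilibrium is in mixed strategies.
Let the kicker play left with probability p. The goalkeeper is indifferent when 13p + 20(1−p) = 16p + 10(1−p), giving p = 10/13.
Let the goalkeeper play dive left with probability q. The kicker is indifferent when 13q + 16(1−q) = 20q + 10(1−q), giving q = 6/13.
The value is 13·(6/13) + (16)·(7/13) = 190/13.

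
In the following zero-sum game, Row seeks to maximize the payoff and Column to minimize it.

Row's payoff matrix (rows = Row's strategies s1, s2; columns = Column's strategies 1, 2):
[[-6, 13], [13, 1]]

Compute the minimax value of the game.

Row minima are -6 and 1, so Row's maximin is 1; column maxima are 13 and 13, so Column's minimax is 13. These differ, so the equilibrium is in mixed strategies.
Let Row play s1 with probability p. Column is indifferent when −6p + 13(1−p) = 13p + (1−p), giving p = 12/31.
Let Column play 1 with probability q. Row is indifferent when −6q + 13(1−q) = 13q + (1−q), giving q = 12/31.
The value is -6·(12/31) + (13)·(19/31) = 175/31.

175/31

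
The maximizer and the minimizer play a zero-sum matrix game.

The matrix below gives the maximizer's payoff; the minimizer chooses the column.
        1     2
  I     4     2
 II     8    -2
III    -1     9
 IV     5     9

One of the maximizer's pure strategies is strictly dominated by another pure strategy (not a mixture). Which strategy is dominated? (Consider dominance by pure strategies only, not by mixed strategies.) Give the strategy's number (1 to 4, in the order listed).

Compare I with IV: 5 > 4, 9 > 2.
So IV strictly dominates I for the maximizer; I is strictly dominated.

1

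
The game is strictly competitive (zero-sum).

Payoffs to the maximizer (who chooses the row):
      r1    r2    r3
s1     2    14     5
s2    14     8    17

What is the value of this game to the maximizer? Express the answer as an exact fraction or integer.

Column r3 is strictly dominated by r1 for the minimizer (it gives the maximizer more in every row).
The remaining 2×2 game on (s1, s2) × (r1, r2) has no saddle point. Let the maximizer play s1 with probability p; indifference gives 2p + 14(1−p) = 14p + 8(1−p), so p = 1/3.
Similarly the minimizer's optimal q on r1 is 1/3, and the value is 2·(1/3) + (14)·(2/3) = 10.

10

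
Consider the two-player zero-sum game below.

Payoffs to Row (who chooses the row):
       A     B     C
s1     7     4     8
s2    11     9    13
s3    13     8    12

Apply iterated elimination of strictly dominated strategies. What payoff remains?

9

Column C is strictly dominated by B for Column (4<8, 9<13, 8<12); eliminate C.
Row s1 is strictly dominated by row s2 (11>7, 9>4); eliminate s1.
Column A is strictly dominated by B for Column (9<11, 8<13); eliminate A.
Row s3 is strictly dominated by row s2 (9>8); eliminate s3.
Only (s2, B) remains, with payoff 9.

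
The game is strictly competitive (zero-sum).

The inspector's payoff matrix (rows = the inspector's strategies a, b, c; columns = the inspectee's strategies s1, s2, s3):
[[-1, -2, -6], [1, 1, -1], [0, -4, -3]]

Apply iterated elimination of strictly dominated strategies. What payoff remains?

Column s1 is strictly dominated by s3 for the inspectee (-6<-1, -1<1, -3<0); eliminate s1.
Row c is strictly dominated by row b (1>-4, -1>-3); eliminate c.
Column s2 is strictly dominated by s3 for the inspectee (-6<-2, -1<1); eliminate s2.
Row a is strictly dominated by row b (-1>-6); eliminate a.
Only (b, s3) remains, with payoff -1.

-1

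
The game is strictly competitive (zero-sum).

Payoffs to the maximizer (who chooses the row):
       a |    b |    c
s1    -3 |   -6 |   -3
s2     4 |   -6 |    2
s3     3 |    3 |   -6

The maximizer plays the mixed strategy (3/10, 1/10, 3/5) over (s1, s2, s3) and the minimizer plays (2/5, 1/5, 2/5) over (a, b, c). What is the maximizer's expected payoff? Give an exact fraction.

Against (2/5, 1/5, 2/5), each row's expected payoff is s1: -18/5; s2: 6/5; s3: -3/5.
Taking the (3/10, 1/10, 3/5)-weighted average: (3/10)·(-18/5) + (1/10)·(6/5) + (3/5)·(-3/5) = -33/25.

-33/25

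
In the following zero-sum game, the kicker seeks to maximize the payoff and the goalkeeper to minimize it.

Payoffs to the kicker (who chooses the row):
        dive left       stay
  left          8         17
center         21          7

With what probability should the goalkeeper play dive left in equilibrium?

10/23

Row minima are 8 and 7, so the kicker's maximin is 8; column maxima are 21 and 17, so the goalkeeper's minimax is 17. These differ, so the equilibrium is in mixed strategies.
Let the goalkeeper play dive left with probability q. The kicker is indifferent when 8q + 17(1−q) = 21q + 7(1−q), giving q = 10/23.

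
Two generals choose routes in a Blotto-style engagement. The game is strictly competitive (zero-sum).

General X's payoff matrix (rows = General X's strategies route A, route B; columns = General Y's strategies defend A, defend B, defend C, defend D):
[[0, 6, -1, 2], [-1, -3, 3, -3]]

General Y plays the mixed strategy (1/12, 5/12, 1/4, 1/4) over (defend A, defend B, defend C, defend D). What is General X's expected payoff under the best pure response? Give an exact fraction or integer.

11/4

route A: (0)·(1/12) + (6)·(5/12) + (-1)·(1/4) + (2)·(1/4) = 11/4.
route B: (-1)·(1/12) + (-3)·(5/12) + (3)·(1/4) + (-3)·(1/4) = -4/3.
The best pure response is route A with expected payoff 11/4.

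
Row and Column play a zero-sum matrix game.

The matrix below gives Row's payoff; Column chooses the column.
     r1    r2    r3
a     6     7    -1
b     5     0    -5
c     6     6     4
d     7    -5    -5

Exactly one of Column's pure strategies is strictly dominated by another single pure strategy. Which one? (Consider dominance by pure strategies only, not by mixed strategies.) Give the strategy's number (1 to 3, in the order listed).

Column prefers columns that give Row less. Compare r1 with r3: -1 < 6, -5 < 5, 4 < 6, -5 < 7.
So r3 strictly dominates r1 for Column; r1 is strictly dominated.

1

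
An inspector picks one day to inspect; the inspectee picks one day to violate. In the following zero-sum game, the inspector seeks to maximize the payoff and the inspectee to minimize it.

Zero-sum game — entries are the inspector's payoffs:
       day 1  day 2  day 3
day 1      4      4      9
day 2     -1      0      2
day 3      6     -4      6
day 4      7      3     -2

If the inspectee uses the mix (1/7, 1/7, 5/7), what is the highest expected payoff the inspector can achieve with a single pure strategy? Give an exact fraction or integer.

53/7

day 1: (4)·(1/7) + (4)·(1/7) + (9)·(5/7) = 53/7.
day 2: (-1)·(1/7) + (0)·(1/7) + (2)·(5/7) = 9/7.
day 3: (6)·(1/7) + (-4)·(1/7) + (6)·(5/7) = 32/7.
day 4: (7)·(1/7) + (3)·(1/7) + (-2)·(5/7) = 0.
The best pure response is day 1 with expected payoff 53/7.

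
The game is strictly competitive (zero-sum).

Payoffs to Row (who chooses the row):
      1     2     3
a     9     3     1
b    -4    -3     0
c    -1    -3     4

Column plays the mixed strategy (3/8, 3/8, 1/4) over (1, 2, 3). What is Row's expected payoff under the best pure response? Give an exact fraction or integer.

a: (9)·(3/8) + (3)·(3/8) + (1)·(1/4) = 19/4.
b: (-4)·(3/8) + (-3)·(3/8) + (0)·(1/4) = -21/8.
c: (-1)·(3/8) + (-3)·(3/8) + (4)·(1/4) = -1/2.
The best pure response is a with expected payoff 19/4.

19/4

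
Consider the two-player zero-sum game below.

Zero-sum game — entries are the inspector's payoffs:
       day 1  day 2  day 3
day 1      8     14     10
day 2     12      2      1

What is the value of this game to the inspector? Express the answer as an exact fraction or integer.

112/13

Column day 2 is strictly dominated by day 3 for the inspectee (it gives the inspector more in every row).
The remaining 2×2 game on (day 1, day 2) × (day 1, day 3) has no saddle point. Let the inspector play day 1 with probability p; indifference gives 8p + 12(1−p) = 10p + (1−p), so p = 11/13.
Similarly the inspectee's optimal q on day 1 is 9/13, and the value is 8·(9/13) + (10)·(4/13) = 112/13.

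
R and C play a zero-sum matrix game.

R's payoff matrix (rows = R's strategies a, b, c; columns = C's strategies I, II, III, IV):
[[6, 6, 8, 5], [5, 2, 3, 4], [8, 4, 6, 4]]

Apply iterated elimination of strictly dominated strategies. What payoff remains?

5

Column I is strictly dominated by IV for C (5<6, 4<5, 4<8); eliminate I.
Column III is strictly dominated by II for C (6<8, 2<3, 4<6); eliminate III.
Row b is strictly dominated by row a (6>2, 5>4); eliminate b.
Row c is strictly dominated by row a (6>4, 5>4); eliminate c.
Column II is strictly dominated by IV for C (5<6); eliminate II.
Only (a, IV) remains, with payoff 5.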